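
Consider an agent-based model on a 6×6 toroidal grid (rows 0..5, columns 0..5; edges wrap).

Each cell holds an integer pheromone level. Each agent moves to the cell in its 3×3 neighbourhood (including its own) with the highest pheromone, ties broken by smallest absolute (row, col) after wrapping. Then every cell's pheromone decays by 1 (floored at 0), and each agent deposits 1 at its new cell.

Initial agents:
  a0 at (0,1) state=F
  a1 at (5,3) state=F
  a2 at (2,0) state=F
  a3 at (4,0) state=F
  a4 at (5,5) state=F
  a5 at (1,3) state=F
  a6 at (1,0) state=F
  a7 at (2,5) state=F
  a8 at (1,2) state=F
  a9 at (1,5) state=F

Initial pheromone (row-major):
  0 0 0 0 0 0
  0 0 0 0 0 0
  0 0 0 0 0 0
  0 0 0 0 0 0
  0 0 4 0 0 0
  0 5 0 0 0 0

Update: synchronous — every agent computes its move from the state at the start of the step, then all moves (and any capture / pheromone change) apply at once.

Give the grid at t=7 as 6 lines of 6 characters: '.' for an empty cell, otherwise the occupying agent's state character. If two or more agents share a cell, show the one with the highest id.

......
......
......
......
......
.F....

t=1: a0@(5,1) a1@(4,2) a2@(1,0) a3@(5,1) a4@(0,0) a5@(0,2) a6@(0,0) a7@(1,0) a8@(0,1) a9@(0,0) | pheromone: 3 1 1 0 0 0 / 2 0 0 0 0 0 / 0 0 0 0 0 0 / 0 0 0 0 0 0 / 0 0 4 0 0 0 / 0 6 0 0 0 0
t=2: a0@(5,1) a1@(5,1) a2@(0,0) a3@(5,1) a4@(5,1) a5@(5,1) a6@(5,1) a7@(0,0) a8@(5,1) a9@(5,1) | pheromone: 4 0 0 0 0 0 / 1 0 0 0 0 0 / 0 0 0 0 0 0 / 0 0 0 0 0 0 / 0 0 3 0 0 0 / 0 13 0 0 0 0
t=3: a0@(5,1) a1@(5,1) a2@(5,1) a3@(5,1) a4@(5,1) a5@(5,1) a6@(5,1) a7@(5,1) a8@(5,1) a9@(5,1) | pheromone: 3 0 0 0 0 0 / 0 0 0 0 0 0 / 0 0 0 0 0 0 / 0 0 0 0 0 0 / 0 0 2 0 0 0 / 0 22 0 0 0 0
t=4: a0@(5,1) a1@(5,1) a2@(5,1) a3@(5,1) a4@(5,1) a5@(5,1) a6@(5,1) a7@(5,1) a8@(5,1) a9@(5,1) | pheromone: 2 0 0 0 0 0 / 0 0 0 0 0 0 / 0 0 0 0 0 0 / 0 0 0 0 0 0 / 0 0 1 0 0 0 / 0 31 0 0 0 0
t=5: a0@(5,1) a1@(5,1) a2@(5,1) a3@(5,1) a4@(5,1) a5@(5,1) a6@(5,1) a7@(5,1) a8@(5,1) a9@(5,1) | pheromone: 1 0 0 0 0 0 / 0 0 0 0 0 0 / 0 0 0 0 0 0 / 0 0 0 0 0 0 / 0 0 0 0 0 0 / 0 40 0 0 0 0
t=6: a0@(5,1) a1@(5,1) a2@(5,1) a3@(5,1) a4@(5,1) a5@(5,1) a6@(5,1) a7@(5,1) a8@(5,1) a9@(5,1) | pheromone: 0 0 0 0 0 0 / 0 0 0 0 0 0 / 0 0 0 0 0 0 / 0 0 0 0 0 0 / 0 0 0 0 0 0 / 0 49 0 0 0 0
t=7: a0@(5,1) a1@(5,1) a2@(5,1) a3@(5,1) a4@(5,1) a5@(5,1) a6@(5,1) a7@(5,1) a8@(5,1) a9@(5,1) | pheromone: 0 0 0 0 0 0 / 0 0 0 0 0 0 / 0 0 0 0 0 0 / 0 0 0 0 0 0 / 0 0 0 0 0 0 / 0 58 0 0 0 0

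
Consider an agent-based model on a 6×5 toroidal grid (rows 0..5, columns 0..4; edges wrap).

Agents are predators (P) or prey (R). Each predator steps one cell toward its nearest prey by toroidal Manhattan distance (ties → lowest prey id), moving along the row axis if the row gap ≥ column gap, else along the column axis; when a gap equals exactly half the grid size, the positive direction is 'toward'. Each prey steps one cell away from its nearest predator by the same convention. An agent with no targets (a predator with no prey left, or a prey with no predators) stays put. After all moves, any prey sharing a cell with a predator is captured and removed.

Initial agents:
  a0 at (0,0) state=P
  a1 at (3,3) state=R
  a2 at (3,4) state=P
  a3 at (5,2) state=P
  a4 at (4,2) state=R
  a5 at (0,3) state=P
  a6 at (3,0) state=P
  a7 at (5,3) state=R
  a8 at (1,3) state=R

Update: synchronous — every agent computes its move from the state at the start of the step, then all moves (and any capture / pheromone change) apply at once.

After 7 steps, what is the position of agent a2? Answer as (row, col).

t=1: a0@(0,4):P a1@(3,2):R a2@(3,3):P a3@(4,2):P a4@(3,2):R a5@(5,3):P a6@(3,4):P a7@(5,4):R a8@(2,3):R
t=2: a0@(5,4):P a1@(3,1):R a2@(3,2):P a3@(3,2):P a4@(3,1):R a5@(5,4):P a6@(3,3):P a7@(4,4):R a8@(1,3):R
t=3: a0@(4,4):P a1@(3,0):R a2@(3,1):P a3@(3,1):P a4@(3,0):R a5@(4,4):P a6@(3,2):P a7@(3,4):R a8@(0,3):R
t=4: a0@(3,4):P a2@(3,0):P a3@(3,0):P a5@(3,4):P a6@(3,1):P a7@(2,4):R a8@(1,3):R
t=5: a0@(2,4):P a2@(2,0):P a3@(2,0):P a5@(2,4):P a6@(3,0):P a7@(1,4):R a8@(0,3):R
t=6: a0@(1,4):P a2@(1,0):P a3@(1,0):P a5@(1,4):P a6@(2,0):P a7@(0,4):R a8@(5,3):R
t=7: a0@(0,4):P a2@(0,0):P a3@(0,0):P a5@(0,4):P a6@(1,0):P a7@(5,4):R a8@(4,3):R

(0, 0)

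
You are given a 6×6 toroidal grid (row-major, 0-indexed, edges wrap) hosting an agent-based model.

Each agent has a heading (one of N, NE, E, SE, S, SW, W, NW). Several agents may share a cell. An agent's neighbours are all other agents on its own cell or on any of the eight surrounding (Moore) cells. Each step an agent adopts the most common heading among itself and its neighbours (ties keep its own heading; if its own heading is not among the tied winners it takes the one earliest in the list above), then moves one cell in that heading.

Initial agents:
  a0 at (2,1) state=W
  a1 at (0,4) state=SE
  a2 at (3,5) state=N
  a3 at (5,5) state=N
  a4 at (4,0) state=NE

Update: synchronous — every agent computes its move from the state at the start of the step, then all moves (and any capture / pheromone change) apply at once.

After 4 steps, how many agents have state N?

5

t=1: a0@(2,0):W a1@(1,5):SE a2@(2,5):N a3@(4,5):N a4@(3,0):N
t=2: a0@(1,0):N a1@(2,0):SE a2@(1,5):N a3@(3,5):N a4@(2,0):N
t=3: a0@(0,0):N a1@(1,0):N a2@(0,5):N a3@(2,5):N a4@(1,0):N
t=4: a0@(5,0):N a1@(0,0):N a2@(5,5):N a3@(1,5):N a4@(0,0):N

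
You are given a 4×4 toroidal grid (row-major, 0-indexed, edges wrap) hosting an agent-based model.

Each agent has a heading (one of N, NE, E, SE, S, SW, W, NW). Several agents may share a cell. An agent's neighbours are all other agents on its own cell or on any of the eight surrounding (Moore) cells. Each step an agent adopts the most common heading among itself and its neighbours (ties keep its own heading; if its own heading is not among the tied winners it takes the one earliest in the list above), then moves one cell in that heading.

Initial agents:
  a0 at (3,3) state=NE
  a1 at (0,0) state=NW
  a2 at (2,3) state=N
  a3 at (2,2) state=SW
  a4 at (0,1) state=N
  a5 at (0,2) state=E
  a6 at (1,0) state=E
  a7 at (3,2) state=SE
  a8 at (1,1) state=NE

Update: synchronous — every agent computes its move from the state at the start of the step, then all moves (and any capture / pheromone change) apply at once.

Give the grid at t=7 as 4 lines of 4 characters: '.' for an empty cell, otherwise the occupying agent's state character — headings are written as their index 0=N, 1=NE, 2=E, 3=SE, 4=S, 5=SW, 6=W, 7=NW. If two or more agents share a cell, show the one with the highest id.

t=1: a0@(2,0):NE a1@(3,1):NE a2@(1,3):N a3@(1,3):NE a4@(0,2):E a5@(3,3):NE a6@(0,0):N a7@(2,2):N a8@(1,2):E
t=2: a0@(1,1):NE a1@(2,2):NE a2@(0,3):N a3@(0,3):N a4@(3,3):NE a5@(2,0):NE a6@(3,1):NE a7@(1,3):NE a8@(1,3):E
t=3: a0@(0,2):NE a1@(1,3):NE a2@(3,3):N a3@(3,3):N a4@(2,0):NE a5@(1,1):NE a6@(2,2):NE a7@(0,0):NE a8@(0,0):NE
t=4: a0@(3,3):NE a1@(0,0):NE a2@(2,0):NE a3@(2,0):NE a4@(1,1):NE a5@(0,2):NE a6@(1,3):NE a7@(3,1):NE a8@(3,1):NE
t=5: a0@(2,0):NE a1@(3,1):NE a2@(1,1):NE a3@(1,1):NE a4@(0,2):NE a5@(3,3):NE a6@(0,0):NE a7@(2,2):NE a8@(2,2):NE
t=6: a0@(1,1):NE a1@(2,2):NE a2@(0,2):NE a3@(0,2):NE a4@(3,3):NE a5@(2,0):NE a6@(3,1):NE a7@(1,3):NE a8@(1,3):NE
t=7: a0@(0,2):NE a1@(1,3):NE a2@(3,3):NE a3@(3,3):NE a4@(2,0):NE a5@(1,1):NE a6@(2,2):NE a7@(0,0):NE a8@(0,0):NE

1.1.
.1.1
1.1.
...1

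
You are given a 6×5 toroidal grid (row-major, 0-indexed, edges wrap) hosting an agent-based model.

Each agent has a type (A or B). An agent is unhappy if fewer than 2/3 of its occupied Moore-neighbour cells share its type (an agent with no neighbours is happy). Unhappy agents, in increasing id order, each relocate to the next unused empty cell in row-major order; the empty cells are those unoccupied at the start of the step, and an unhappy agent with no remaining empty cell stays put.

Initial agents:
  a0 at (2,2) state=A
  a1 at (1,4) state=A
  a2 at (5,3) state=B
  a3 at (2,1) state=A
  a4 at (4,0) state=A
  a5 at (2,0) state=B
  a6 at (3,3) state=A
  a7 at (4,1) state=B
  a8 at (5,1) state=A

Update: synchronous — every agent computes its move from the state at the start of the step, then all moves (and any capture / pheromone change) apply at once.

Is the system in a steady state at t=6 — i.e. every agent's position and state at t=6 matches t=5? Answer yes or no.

no

t=1: a0@(2,2):A a1@(0,0):A a2@(5,3):B a3@(0,1):A a4@(0,2):A a5@(0,3):B a6@(3,3):A a7@(0,4):B a8@(1,0):A
t=2: a0@(2,2):A a1@(0,0):A a2@(5,3):B a3@(0,1):A a4@(1,1):A a5@(0,3):B a6@(3,3):A a7@(1,2):B a8@(1,0):A
t=3: a0@(2,2):A a1@(0,0):A a2@(5,3):B a3@(0,1):A a4@(1,1):A a5@(0,3):B a6@(3,3):A a7@(0,2):B a8@(1,0):A
t=4: a0@(2,2):A a1@(0,0):A a2@(5,3):B a3@(0,1):A a4@(1,1):A a5@(0,3):B a6@(3,3):A a7@(0,4):B a8@(1,0):A
t=5: a0@(2,2):A a1@(0,0):A a2@(5,3):B a3@(0,1):A a4@(1,1):A a5@(0,3):B a6@(3,3):A a7@(0,2):B a8@(1,0):A
t=6: a0@(2,2):A a1@(0,0):A a2@(5,3):B a3@(0,1):A a4@(1,1):A a5@(0,3):B a6@(3,3):A a7@(0,4):B a8@(1,0):A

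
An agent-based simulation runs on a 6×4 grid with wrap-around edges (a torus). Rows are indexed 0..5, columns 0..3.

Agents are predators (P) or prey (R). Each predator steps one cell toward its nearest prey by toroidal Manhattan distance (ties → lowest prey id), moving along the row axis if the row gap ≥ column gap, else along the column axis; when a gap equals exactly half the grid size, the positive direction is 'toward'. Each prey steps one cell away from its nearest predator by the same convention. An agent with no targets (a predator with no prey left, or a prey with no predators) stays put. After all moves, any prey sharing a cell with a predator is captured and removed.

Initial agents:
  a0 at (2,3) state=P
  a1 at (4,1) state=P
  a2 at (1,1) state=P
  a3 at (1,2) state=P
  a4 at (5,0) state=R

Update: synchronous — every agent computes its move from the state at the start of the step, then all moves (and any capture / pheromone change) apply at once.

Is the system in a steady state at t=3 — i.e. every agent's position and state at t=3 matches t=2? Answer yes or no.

t=1: a0@(3,3):P a1@(5,1):P a2@(0,1):P a3@(0,2):P a4@(0,0):R
t=2: a0@(4,3):P a1@(0,1):P a2@(0,0):P a3@(0,3):P
t=3: (unchanged — steady state)

yes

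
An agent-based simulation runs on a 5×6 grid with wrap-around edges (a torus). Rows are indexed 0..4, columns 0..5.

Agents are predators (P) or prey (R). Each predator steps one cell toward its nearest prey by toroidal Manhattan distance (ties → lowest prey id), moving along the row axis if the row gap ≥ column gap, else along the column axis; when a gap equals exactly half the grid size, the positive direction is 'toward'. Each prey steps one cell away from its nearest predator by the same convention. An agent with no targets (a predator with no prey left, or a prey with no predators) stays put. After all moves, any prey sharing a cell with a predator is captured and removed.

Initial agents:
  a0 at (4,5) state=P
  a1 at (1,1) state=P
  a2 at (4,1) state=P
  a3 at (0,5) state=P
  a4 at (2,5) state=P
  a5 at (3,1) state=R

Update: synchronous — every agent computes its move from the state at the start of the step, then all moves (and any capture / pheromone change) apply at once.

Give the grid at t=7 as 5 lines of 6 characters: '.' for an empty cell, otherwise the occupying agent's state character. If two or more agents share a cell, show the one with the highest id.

......
......
PP....
.P....
P....P

t=1: a0@(4,0):P a1@(2,1):P a2@(3,1):P a3@(4,5):P a4@(2,0):P
t=2: (unchanged — steady state)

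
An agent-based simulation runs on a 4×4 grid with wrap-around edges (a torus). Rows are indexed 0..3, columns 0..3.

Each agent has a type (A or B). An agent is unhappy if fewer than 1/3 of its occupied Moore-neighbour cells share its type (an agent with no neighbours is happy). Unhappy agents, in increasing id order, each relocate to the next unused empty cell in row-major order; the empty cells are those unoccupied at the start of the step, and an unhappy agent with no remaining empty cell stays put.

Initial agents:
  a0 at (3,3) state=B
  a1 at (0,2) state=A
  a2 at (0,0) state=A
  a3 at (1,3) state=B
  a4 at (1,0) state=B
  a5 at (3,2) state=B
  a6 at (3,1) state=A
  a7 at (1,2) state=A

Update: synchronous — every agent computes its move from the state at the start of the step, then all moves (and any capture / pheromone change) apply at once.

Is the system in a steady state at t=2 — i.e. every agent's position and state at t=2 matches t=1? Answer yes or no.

yes

t=1: a0@(3,3):B a1@(0,2):A a2@(0,1):A a3@(0,3):B a4@(1,0):B a5@(3,2):B a6@(3,1):A a7@(1,2):A
t=2: (unchanged — steady state)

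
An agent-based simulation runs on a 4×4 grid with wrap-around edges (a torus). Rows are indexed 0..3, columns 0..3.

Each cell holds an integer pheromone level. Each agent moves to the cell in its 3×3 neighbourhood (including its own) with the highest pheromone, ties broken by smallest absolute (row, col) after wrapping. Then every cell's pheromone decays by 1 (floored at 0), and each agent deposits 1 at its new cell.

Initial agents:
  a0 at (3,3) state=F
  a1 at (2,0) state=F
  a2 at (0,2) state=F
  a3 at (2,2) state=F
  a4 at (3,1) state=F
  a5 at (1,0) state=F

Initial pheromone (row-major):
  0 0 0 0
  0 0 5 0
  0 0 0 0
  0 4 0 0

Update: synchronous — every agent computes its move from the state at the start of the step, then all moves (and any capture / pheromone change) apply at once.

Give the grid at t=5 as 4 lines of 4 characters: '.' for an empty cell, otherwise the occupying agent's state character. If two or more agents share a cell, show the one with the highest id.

t=1: a0@(0,0) a1@(3,1) a2@(1,2) a3@(1,2) a4@(3,1) a5@(0,0) | pheromone: 2 0 0 0 / 0 0 6 0 / 0 0 0 0 / 0 5 0 0
t=2: a0@(3,1) a1@(3,1) a2@(1,2) a3@(1,2) a4@(3,1) a5@(3,1) | pheromone: 1 0 0 0 / 0 0 7 0 / 0 0 0 0 / 0 8 0 0
t=3: a0@(3,1) a1@(3,1) a2@(1,2) a3@(1,2) a4@(3,1) a5@(3,1) | pheromone: 0 0 0 0 / 0 0 8 0 / 0 0 0 0 / 0 11 0 0
t=4: a0@(3,1) a1@(3,1) a2@(1,2) a3@(1,2) a4@(3,1) a5@(3,1) | pheromone: 0 0 0 0 / 0 0 9 0 / 0 0 0 0 / 0 14 0 0
t=5: a0@(3,1) a1@(3,1) a2@(1,2) a3@(1,2) a4@(3,1) a5@(3,1) | pheromone: 0 0 0 0 / 0 0 10 0 / 0 0 0 0 / 0 17 0 0

....
..F.
....
.F..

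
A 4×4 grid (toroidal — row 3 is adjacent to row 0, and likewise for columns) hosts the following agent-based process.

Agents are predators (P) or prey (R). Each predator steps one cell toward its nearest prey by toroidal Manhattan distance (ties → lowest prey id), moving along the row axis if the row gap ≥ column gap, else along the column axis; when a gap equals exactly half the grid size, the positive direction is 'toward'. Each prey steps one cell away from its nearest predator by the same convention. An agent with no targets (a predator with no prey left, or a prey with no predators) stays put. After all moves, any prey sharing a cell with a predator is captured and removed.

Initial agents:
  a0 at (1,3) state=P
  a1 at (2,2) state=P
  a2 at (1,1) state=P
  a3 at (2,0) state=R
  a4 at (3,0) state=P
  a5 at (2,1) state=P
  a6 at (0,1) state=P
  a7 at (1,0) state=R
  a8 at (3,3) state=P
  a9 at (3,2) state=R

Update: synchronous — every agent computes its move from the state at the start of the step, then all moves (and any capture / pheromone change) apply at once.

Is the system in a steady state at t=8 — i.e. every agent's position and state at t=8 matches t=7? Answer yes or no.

yes

t=1: a0@(1,0):P a1@(3,2):P a2@(1,0):P a4@(2,0):P a5@(2,0):P a6@(1,1):P a8@(3,2):P a9@(0,2):R
t=2: a0@(1,1):P a1@(0,2):P a2@(1,1):P a4@(3,0):P a5@(3,0):P a6@(0,1):P a8@(0,2):P a9@(1,2):R
t=3: a0@(1,2):P a1@(1,2):P a2@(1,2):P a4@(0,0):P a5@(0,0):P a6@(1,1):P a8@(1,2):P a9@(1,3):R
t=4: a0@(1,3):P a1@(1,3):P a2@(1,3):P a4@(1,0):P a5@(1,0):P a6@(1,2):P a8@(1,3):P
t=5: (unchanged — steady state)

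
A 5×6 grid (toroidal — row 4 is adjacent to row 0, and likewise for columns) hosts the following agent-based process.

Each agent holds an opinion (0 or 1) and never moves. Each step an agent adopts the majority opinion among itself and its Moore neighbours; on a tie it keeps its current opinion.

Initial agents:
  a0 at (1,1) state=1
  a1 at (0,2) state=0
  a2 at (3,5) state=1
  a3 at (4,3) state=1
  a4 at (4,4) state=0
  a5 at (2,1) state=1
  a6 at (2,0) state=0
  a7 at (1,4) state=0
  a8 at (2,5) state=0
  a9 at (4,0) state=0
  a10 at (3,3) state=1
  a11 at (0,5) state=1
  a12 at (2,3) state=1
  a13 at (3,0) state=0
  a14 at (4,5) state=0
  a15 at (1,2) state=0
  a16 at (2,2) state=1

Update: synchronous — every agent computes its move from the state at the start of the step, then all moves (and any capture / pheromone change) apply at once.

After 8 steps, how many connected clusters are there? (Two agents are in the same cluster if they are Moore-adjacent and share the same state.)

2

t=1: a0@(1,1):1 a1@(0,2):0 a2@(3,5):0 a3@(4,3):1 a4@(4,4):1 a5@(2,1):1 a6@(2,0):0 a7@(1,4):0 a8@(2,5):0 a9@(4,0):0 a10@(3,3):1 a11@(0,5):0 a12@(2,3):1 a13@(3,0):0 a14@(4,5):0 a15@(1,2):1 a16@(2,2):1
t=2: a0@(1,1):1 a1@(0,2):1 a2@(3,5):0 a3@(4,3):1 a4@(4,4):1 a5@(2,1):1 a6@(2,0):0 a7@(1,4):0 a8@(2,5):0 a9@(4,0):0 a10@(3,3):1 a11@(0,5):0 a12@(2,3):1 a13@(3,0):0 a14@(4,5):0 a15@(1,2):1 a16@(2,2):1
t=3: (unchanged — steady state)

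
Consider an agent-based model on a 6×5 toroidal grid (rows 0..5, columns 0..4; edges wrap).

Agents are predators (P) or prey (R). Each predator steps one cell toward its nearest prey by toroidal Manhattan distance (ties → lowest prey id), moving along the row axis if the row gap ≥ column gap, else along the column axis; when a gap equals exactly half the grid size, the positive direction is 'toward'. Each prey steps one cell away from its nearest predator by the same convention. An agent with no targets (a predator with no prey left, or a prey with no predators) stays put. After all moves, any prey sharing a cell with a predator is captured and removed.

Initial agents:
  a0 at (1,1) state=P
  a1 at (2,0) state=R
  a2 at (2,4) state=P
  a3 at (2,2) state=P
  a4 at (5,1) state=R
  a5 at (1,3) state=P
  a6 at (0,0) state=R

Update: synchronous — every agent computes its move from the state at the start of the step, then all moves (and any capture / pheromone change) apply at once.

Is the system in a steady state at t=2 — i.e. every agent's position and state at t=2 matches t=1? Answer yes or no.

t=1: a0@(2,1):P a2@(2,0):P a3@(2,1):P a4@(4,1):R a5@(1,4):P a6@(5,0):R
t=2: a0@(3,1):P a2@(3,0):P a3@(3,1):P a4@(5,1):R a5@(0,4):P a6@(4,0):R

no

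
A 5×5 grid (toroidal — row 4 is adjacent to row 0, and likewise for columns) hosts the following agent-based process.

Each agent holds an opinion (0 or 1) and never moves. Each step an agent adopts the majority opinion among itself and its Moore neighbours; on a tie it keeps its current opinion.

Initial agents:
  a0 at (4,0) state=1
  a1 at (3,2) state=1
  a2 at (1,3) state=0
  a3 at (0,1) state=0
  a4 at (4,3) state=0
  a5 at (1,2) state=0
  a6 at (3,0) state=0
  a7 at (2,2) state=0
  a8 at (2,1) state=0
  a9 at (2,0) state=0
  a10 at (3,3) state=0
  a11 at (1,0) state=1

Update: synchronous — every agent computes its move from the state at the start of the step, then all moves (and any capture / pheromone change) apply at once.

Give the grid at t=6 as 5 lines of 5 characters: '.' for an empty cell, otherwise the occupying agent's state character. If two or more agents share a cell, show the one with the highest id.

.0...
0.00.
000..
0.00.
0..0.

t=1: a0@(4,0):0 a1@(3,2):0 a2@(1,3):0 a3@(0,1):0 a4@(4,3):0 a5@(1,2):0 a6@(3,0):0 a7@(2,2):0 a8@(2,1):0 a9@(2,0):0 a10@(3,3):0 a11@(1,0):0
t=2: (unchanged — steady state)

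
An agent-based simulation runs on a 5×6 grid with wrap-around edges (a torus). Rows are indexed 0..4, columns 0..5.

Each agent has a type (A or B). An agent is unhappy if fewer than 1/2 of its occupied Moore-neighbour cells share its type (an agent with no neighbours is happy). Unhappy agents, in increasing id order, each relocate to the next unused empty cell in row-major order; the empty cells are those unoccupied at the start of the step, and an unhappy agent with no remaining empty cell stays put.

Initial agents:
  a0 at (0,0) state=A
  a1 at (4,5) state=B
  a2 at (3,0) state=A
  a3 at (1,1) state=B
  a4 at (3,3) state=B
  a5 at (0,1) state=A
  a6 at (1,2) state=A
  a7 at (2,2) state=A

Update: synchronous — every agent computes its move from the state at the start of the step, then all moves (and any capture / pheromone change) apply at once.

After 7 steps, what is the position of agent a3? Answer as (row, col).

(0, 5)

t=1: a0@(0,2):A a1@(0,3):B a2@(0,4):A a3@(0,5):B a4@(1,0):B a5@(0,1):A a6@(1,2):A a7@(1,3):A
t=2: a0@(0,2):A a1@(0,0):B a2@(1,1):A a3@(0,5):B a4@(1,0):B a5@(0,1):A a6@(1,2):A a7@(1,3):A
t=3: (unchanged — steady state)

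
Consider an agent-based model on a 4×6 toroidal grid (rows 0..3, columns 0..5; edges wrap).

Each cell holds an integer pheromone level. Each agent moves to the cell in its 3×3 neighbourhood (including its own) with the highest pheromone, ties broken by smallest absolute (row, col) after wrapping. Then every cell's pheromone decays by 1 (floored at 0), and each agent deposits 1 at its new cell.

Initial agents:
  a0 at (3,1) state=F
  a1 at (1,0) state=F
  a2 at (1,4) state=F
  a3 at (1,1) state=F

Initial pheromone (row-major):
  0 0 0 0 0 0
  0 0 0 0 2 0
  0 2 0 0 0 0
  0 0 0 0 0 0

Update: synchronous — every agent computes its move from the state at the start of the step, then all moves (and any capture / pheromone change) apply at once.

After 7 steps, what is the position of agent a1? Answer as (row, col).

t=1: a0@(2,1) a1@(2,1) a2@(1,4) a3@(2,1) | pheromone: 0 0 0 0 0 0 / 0 0 0 0 2 0 / 0 4 0 0 0 0 / 0 0 0 0 0 0
t=2: a0@(2,1) a1@(2,1) a2@(1,4) a3@(2,1) | pheromone: 0 0 0 0 0 0 / 0 0 0 0 2 0 / 0 6 0 0 0 0 / 0 0 0 0 0 0
t=3: a0@(2,1) a1@(2,1) a2@(1,4) a3@(2,1) | pheromone: 0 0 0 0 0 0 / 0 0 0 0 2 0 / 0 8 0 0 0 0 / 0 0 0 0 0 0
t=4: a0@(2,1) a1@(2,1) a2@(1,4) a3@(2,1) | pheromone: 0 0 0 0 0 0 / 0 0 0 0 2 0 / 0 10 0 0 0 0 / 0 0 0 0 0 0
t=5: a0@(2,1) a1@(2,1) a2@(1,4) a3@(2,1) | pheromone: 0 0 0 0 0 0 / 0 0 0 0 2 0 / 0 12 0 0 0 0 / 0 0 0 0 0 0
t=6: a0@(2,1) a1@(2,1) a2@(1,4) a3@(2,1) | pheromone: 0 0 0 0 0 0 / 0 0 0 0 2 0 / 0 14 0 0 0 0 / 0 0 0 0 0 0
t=7: a0@(2,1) a1@(2,1) a2@(1,4) a3@(2,1) | pheromone: 0 0 0 0 0 0 / 0 0 0 0 2 0 / 0 16 0 0 0 0 / 0 0 0 0 0 0

(2, 1)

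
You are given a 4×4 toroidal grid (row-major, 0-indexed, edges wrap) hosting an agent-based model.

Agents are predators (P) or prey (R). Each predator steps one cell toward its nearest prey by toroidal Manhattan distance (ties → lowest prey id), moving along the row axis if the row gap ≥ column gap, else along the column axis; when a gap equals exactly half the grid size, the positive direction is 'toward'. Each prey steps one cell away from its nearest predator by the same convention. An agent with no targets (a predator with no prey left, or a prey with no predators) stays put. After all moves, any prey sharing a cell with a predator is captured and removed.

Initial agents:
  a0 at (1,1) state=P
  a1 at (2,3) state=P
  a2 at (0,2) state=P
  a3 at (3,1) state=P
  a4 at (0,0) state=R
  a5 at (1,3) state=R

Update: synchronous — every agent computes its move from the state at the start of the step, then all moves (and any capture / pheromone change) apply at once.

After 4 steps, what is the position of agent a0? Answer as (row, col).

t=1: a0@(0,1):P a1@(1,3):P a2@(0,3):P a3@(0,1):P a4@(3,0):R
t=2: a0@(3,1):P a1@(2,3):P a2@(3,3):P a3@(3,1):P a4@(2,0):R
t=3: a0@(2,1):P a1@(2,0):P a2@(2,3):P a3@(2,1):P
t=4: (unchanged — steady state)

(2, 1)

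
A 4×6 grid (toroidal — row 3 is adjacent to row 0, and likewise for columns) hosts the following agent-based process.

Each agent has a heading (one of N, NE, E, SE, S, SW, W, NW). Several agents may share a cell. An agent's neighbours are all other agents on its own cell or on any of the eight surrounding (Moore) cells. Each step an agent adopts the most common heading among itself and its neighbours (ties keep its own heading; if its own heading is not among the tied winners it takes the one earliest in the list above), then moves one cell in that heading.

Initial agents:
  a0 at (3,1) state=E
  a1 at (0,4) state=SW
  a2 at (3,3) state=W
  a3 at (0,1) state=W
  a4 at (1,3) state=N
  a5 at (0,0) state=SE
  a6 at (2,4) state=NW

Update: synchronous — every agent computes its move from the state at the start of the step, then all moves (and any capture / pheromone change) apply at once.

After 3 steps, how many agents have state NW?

t=1: a0@(3,2):E a1@(1,3):SW a2@(3,2):W a3@(0,0):W a4@(0,3):N a5@(1,1):SE a6@(1,3):NW
t=2: a0@(3,3):E a1@(2,2):SW a2@(3,1):W a3@(0,5):W a4@(3,3):N a5@(2,2):SE a6@(0,2):NW
t=3: a0@(3,4):E a1@(3,1):SW a2@(3,0):W a3@(0,4):W a4@(2,3):N a5@(3,3):SE a6@(3,1):NW

1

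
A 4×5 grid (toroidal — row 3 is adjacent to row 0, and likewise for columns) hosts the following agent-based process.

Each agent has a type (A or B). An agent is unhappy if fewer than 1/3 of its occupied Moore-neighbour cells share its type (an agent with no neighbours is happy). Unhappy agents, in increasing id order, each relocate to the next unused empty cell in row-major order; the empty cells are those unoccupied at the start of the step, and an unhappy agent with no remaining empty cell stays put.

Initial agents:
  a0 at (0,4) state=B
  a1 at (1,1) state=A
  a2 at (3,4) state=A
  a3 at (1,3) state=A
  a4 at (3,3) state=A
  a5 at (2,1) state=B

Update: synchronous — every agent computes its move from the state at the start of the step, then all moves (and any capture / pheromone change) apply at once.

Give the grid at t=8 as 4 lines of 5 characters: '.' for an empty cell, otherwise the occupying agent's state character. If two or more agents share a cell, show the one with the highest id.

.AA.B
B....
.....
...AA

t=1: a0@(0,0):B a1@(0,1):A a2@(3,4):A a3@(0,2):A a4@(3,3):A a5@(0,3):B
t=2: a0@(0,4):B a1@(0,1):A a2@(3,4):A a3@(0,2):A a4@(3,3):A a5@(1,0):B
t=3: (unchanged — steady state)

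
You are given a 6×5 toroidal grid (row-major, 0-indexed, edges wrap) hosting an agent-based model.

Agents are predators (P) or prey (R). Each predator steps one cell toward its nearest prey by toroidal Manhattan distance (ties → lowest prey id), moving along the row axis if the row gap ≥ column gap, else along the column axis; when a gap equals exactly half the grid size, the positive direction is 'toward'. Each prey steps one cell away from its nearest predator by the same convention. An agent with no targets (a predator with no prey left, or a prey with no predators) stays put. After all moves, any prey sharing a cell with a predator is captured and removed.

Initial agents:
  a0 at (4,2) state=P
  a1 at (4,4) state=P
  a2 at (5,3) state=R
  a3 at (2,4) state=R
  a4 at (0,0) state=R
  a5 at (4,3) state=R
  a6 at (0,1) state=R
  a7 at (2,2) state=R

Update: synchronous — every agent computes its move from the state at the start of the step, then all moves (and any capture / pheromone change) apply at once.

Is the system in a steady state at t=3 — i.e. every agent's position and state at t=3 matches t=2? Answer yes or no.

t=1: a0@(4,3):P a1@(4,3):P a2@(0,3):R a3@(1,4):R a4@(1,0):R a5@(4,4):R a6@(1,1):R a7@(1,2):R
t=2: a0@(4,4):P a1@(4,4):P a2@(1,3):R a3@(0,4):R a4@(0,0):R a5@(4,0):R a6@(0,1):R a7@(0,2):R
t=3: a0@(4,0):P a1@(4,0):P a2@(0,3):R a3@(1,4):R a4@(1,0):R a5@(4,1):R a6@(1,1):R a7@(1,2):R

no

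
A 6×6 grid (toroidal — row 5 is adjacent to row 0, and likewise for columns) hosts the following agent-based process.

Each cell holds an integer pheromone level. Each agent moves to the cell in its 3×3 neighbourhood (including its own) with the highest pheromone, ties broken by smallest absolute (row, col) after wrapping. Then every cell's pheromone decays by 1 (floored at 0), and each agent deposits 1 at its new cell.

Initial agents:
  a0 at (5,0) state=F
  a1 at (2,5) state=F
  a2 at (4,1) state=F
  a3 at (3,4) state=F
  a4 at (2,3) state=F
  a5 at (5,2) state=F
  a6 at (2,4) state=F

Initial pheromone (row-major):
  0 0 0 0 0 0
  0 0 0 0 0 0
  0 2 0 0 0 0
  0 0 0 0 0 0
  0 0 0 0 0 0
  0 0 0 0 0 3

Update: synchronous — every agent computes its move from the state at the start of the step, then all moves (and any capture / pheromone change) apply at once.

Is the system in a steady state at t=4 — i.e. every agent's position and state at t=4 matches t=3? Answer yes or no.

no

t=1: a0@(5,5) a1@(1,0) a2@(3,0) a3@(2,3) a4@(1,2) a5@(0,1) a6@(1,3) | pheromone: 0 1 0 0 0 0 / 1 0 1 1 0 0 / 0 1 0 1 0 0 / 1 0 0 0 0 0 / 0 0 0 0 0 0 / 0 0 0 0 0 3
t=2: a0@(5,5) a1@(0,1) a2@(2,1) a3@(1,2) a4@(0,1) a5@(0,1) a6@(1,2) | pheromone: 0 3 0 0 0 0 / 0 0 2 0 0 0 / 0 1 0 0 0 0 / 0 0 0 0 0 0 / 0 0 0 0 0 0 / 0 0 0 0 0 3
t=3: a0@(5,5) a1@(0,1) a2@(1,2) a3@(0,1) a4@(0,1) a5@(0,1) a6@(0,1) | pheromone: 0 7 0 0 0 0 / 0 0 2 0 0 0 / 0 0 0 0 0 0 / 0 0 0 0 0 0 / 0 0 0 0 0 0 / 0 0 0 0 0 3
t=4: a0@(5,5) a1@(0,1) a2@(0,1) a3@(0,1) a4@(0,1) a5@(0,1) a6@(0,1) | pheromone: 0 12 0 0 0 0 / 0 0 1 0 0 0 / 0 0 0 0 0 0 / 0 0 0 0 0 0 / 0 0 0 0 0 0 / 0 0 0 0 0 3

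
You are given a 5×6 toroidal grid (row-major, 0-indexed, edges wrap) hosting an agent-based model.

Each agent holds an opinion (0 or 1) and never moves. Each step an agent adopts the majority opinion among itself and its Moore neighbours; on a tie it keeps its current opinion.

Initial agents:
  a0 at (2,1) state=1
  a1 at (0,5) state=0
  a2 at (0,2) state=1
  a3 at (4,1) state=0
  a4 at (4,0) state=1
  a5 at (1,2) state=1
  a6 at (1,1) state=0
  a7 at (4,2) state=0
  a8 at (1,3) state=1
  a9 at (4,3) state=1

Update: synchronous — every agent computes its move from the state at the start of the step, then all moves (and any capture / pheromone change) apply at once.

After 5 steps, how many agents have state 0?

t=1: a0@(2,1):1 a1@(0,5):0 a2@(0,2):1 a3@(4,1):0 a4@(4,0):0 a5@(1,2):1 a6@(1,1):1 a7@(4,2):0 a8@(1,3):1 a9@(4,3):1
t=2: (unchanged — steady state)

4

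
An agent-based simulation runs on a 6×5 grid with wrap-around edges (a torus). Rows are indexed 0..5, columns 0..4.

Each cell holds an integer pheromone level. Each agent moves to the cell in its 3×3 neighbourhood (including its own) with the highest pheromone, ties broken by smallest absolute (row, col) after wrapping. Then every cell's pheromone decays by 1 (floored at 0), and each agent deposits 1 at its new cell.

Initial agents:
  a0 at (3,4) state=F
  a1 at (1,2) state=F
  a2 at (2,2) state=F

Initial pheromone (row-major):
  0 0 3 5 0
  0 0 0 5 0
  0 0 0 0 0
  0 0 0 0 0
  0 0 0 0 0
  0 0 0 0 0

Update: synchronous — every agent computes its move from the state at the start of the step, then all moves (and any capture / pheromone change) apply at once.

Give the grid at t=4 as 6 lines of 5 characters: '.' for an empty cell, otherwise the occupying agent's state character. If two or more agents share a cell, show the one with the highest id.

...F.
.....
F....
.....
.....
.....

t=1: a0@(2,0) a1@(0,3) a2@(1,3) | pheromone: 0 0 2 5 0 / 0 0 0 5 0 / 1 0 0 0 0 / 0 0 0 0 0 / 0 0 0 0 0 / 0 0 0 0 0
t=2: a0@(2,0) a1@(0,3) a2@(0,3) | pheromone: 0 0 1 6 0 / 0 0 0 4 0 / 1 0 0 0 0 / 0 0 0 0 0 / 0 0 0 0 0 / 0 0 0 0 0
t=3: a0@(2,0) a1@(0,3) a2@(0,3) | pheromone: 0 0 0 7 0 / 0 0 0 3 0 / 1 0 0 0 0 / 0 0 0 0 0 / 0 0 0 0 0 / 0 0 0 0 0
t=4: a0@(2,0) a1@(0,3) a2@(0,3) | pheromone: 0 0 0 8 0 / 0 0 0 2 0 / 1 0 0 0 0 / 0 0 0 0 0 / 0 0 0 0 0 / 0 0 0 0 0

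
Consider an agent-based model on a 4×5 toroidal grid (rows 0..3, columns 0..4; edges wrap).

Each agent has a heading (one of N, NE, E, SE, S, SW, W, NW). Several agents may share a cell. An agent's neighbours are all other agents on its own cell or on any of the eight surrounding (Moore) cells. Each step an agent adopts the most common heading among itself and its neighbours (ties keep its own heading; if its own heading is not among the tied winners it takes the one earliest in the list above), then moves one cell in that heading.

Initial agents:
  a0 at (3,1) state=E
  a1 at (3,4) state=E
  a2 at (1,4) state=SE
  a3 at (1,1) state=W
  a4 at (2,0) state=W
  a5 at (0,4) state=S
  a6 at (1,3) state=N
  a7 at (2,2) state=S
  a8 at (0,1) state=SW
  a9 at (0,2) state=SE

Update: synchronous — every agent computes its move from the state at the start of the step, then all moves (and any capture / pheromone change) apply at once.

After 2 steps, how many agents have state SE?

t=1: a0@(3,2):E a1@(3,0):E a2@(2,0):SE a3@(1,0):W a4@(2,4):W a5@(1,4):S a6@(2,4):SE a7@(3,2):S a8@(1,0):SW a9@(1,3):SE
t=2: a0@(3,3):E a1@(0,1):SE a2@(3,1):SE a3@(1,4):W a4@(3,0):SE a5@(2,0):SE a6@(3,0):SE a7@(0,2):S a8@(2,1):SE a9@(2,4):SE

7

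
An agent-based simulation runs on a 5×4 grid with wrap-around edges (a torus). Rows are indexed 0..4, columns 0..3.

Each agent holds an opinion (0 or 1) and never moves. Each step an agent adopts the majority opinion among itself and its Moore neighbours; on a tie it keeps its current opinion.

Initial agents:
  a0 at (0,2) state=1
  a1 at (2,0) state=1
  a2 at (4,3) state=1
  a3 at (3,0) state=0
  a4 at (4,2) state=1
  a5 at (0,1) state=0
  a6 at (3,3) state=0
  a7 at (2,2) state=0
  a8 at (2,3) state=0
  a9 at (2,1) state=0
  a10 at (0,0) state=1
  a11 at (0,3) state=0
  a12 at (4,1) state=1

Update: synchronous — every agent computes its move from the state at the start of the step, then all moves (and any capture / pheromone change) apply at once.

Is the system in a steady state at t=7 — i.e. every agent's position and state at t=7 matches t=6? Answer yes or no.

yes

t=1: a0@(0,2):1 a1@(2,0):0 a2@(4,3):1 a3@(3,0):0 a4@(4,2):1 a5@(0,1):1 a6@(3,3):0 a7@(2,2):0 a8@(2,3):0 a9@(2,1):0 a10@(0,0):1 a11@(0,3):1 a12@(4,1):1
t=2: (unchanged — steady state)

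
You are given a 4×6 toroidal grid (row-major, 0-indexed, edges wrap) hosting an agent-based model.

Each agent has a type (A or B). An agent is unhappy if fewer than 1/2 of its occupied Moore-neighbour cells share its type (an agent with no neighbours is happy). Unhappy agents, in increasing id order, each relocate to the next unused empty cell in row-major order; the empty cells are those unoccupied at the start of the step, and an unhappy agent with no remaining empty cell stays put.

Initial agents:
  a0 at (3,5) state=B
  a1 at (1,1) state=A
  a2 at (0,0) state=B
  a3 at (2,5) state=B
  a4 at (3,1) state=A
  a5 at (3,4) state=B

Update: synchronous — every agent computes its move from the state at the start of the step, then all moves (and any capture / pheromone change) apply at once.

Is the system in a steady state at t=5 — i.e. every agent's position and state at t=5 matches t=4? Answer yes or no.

t=1: a0@(3,5):B a1@(0,1):A a2@(0,2):B a3@(2,5):B a4@(0,3):A a5@(3,4):B
t=2: a0@(3,5):B a1@(0,0):A a2@(0,4):B a3@(2,5):B a4@(0,5):A a5@(3,4):B
t=3: a0@(3,5):B a1@(0,0):A a2@(0,4):B a3@(2,5):B a4@(0,1):A a5@(3,4):B
t=4: (unchanged — steady state)

yes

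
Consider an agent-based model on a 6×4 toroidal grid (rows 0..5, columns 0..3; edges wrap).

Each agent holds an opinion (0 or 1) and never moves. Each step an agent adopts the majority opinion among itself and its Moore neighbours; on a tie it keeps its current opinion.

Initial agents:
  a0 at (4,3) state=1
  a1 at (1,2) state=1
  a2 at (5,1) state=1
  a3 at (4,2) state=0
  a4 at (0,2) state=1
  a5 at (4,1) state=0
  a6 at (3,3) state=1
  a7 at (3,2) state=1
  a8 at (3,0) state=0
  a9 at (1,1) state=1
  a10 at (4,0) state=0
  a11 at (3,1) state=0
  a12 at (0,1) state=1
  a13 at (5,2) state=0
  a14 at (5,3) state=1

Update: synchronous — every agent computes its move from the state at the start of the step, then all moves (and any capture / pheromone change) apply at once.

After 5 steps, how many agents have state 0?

4

t=1: a0@(4,3):1 a1@(1,2):1 a2@(5,1):0 a3@(4,2):1 a4@(0,2):1 a5@(4,1):0 a6@(3,3):1 a7@(3,2):1 a8@(3,0):0 a9@(1,1):1 a10@(4,0):0 a11@(3,1):0 a12@(0,1):1 a13@(5,2):1 a14@(5,3):1
t=2: a0@(4,3):1 a1@(1,2):1 a2@(5,1):1 a3@(4,2):1 a4@(0,2):1 a5@(4,1):0 a6@(3,3):1 a7@(3,2):1 a8@(3,0):0 a9@(1,1):1 a10@(4,0):0 a11@(3,1):0 a12@(0,1):1 a13@(5,2):1 a14@(5,3):1
t=3: (unchanged — steady state)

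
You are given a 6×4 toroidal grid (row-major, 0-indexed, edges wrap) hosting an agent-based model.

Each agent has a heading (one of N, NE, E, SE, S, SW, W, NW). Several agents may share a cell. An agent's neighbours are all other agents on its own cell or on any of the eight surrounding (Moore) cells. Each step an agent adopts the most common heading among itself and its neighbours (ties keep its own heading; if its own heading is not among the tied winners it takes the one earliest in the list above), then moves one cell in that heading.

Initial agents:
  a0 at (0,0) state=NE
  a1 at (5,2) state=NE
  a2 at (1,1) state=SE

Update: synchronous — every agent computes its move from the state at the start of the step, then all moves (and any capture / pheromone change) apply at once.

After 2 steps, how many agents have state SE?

1

t=1: a0@(5,1):NE a1@(4,3):NE a2@(2,2):SE
t=2: a0@(4,2):NE a1@(3,0):NE a2@(3,3):SE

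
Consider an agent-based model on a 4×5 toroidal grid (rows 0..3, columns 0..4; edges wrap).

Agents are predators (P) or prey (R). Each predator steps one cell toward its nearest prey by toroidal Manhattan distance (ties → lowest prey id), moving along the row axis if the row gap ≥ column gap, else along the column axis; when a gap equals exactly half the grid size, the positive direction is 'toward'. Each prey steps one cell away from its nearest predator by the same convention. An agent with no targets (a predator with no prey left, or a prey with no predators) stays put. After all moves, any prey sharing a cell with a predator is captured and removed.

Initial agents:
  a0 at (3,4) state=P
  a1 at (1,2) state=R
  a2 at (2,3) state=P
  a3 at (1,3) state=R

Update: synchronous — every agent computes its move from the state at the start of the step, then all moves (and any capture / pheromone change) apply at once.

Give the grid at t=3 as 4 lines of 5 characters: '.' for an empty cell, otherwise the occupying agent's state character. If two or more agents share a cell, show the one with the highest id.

RRP..
.....
.....
.....

t=1: a0@(0,4):P a1@(0,2):R a2@(1,3):P a3@(0,3):R
t=2: a0@(0,3):P a1@(0,1):R a2@(0,3):P a3@(0,2):R
t=3: a0@(0,2):P a1@(0,0):R a2@(0,2):P a3@(0,1):R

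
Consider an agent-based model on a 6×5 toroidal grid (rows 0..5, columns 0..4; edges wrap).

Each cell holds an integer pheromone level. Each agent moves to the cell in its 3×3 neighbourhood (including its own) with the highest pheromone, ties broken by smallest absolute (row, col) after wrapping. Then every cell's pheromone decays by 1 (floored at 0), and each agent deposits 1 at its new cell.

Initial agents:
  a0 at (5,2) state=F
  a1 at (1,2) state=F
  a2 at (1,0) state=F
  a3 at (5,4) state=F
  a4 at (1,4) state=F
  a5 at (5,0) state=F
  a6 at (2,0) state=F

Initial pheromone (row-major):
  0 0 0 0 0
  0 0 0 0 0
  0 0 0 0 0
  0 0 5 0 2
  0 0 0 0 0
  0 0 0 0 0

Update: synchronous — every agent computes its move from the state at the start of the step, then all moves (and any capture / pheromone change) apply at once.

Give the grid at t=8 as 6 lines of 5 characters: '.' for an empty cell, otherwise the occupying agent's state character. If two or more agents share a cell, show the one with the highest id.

t=1: a0@(0,1) a1@(0,1) a2@(0,0) a3@(0,0) a4@(0,0) a5@(0,0) a6@(3,4) | pheromone: 4 2 0 0 0 / 0 0 0 0 0 / 0 0 0 0 0 / 0 0 4 0 2 / 0 0 0 0 0 / 0 0 0 0 0
t=2: a0@(0,0) a1@(0,0) a2@(0,0) a3@(0,0) a4@(0,0) a5@(0,0) a6@(3,4) | pheromone: 9 1 0 0 0 / 0 0 0 0 0 / 0 0 0 0 0 / 0 0 3 0 2 / 0 0 0 0 0 / 0 0 0 0 0
t=3: a0@(0,0) a1@(0,0) a2@(0,0) a3@(0,0) a4@(0,0) a5@(0,0) a6@(3,4) | pheromone: 14 0 0 0 0 / 0 0 0 0 0 / 0 0 0 0 0 / 0 0 2 0 2 / 0 0 0 0 0 / 0 0 0 0 0
t=4: a0@(0,0) a1@(0,0) a2@(0,0) a3@(0,0) a4@(0,0) a5@(0,0) a6@(3,4) | pheromone: 19 0 0 0 0 / 0 0 0 0 0 / 0 0 0 0 0 / 0 0 1 0 2 / 0 0 0 0 0 / 0 0 0 0 0
t=5: a0@(0,0) a1@(0,0) a2@(0,0) a3@(0,0) a4@(0,0) a5@(0,0) a6@(3,4) | pheromone: 24 0 0 0 0 / 0 0 0 0 0 / 0 0 0 0 0 / 0 0 0 0 2 / 0 0 0 0 0 / 0 0 0 0 0
t=6: a0@(0,0) a1@(0,0) a2@(0,0) a3@(0,0) a4@(0,0) a5@(0,0) a6@(3,4) | pheromone: 29 0 0 0 0 / 0 0 0 0 0 / 0 0 0 0 0 / 0 0 0 0 2 / 0 0 0 0 0 / 0 0 0 0 0
t=7: a0@(0,0) a1@(0,0) a2@(0,0) a3@(0,0) a4@(0,0) a5@(0,0) a6@(3,4) | pheromone: 34 0 0 0 0 / 0 0 0 0 0 / 0 0 0 0 0 / 0 0 0 0 2 / 0 0 0 0 0 / 0 0 0 0 0
t=8: a0@(0,0) a1@(0,0) a2@(0,0) a3@(0,0) a4@(0,0) a5@(0,0) a6@(3,4) | pheromone: 39 0 0 0 0 / 0 0 0 0 0 / 0 0 0 0 0 / 0 0 0 0 2 / 0 0 0 0 0 / 0 0 0 0 0

F....
.....
.....
....F
.....
.....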